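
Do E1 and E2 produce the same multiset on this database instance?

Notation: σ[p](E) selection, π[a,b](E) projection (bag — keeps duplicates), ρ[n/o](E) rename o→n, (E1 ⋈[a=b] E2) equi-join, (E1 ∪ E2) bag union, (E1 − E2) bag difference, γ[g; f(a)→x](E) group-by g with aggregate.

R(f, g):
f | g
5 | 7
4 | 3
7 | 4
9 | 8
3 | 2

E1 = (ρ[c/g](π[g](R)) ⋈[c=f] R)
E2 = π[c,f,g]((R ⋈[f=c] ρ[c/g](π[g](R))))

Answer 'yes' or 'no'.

E1 row counts bottom-up:
  R → 5
  π[g](R) → 5
  ρ[c/g](π[g](R)) → 5
  R → 5
  (ρ[c/g](π[g](R)) ⋈[c=f] R) → 3
E2 row counts bottom-up:
  R → 5
  R → 5
  π[g](R) → 5
  ρ[c/g](π[g](R)) → 5
  (R ⋈[f=c] ρ[c/g](π[g](R))) → 3
  π[c,f,g]((R ⋈[f=c] ρ[c/g](π[g](R)))) → 3

E1 and E2 produce the same multiset:
c | f | g
3 | 3 | 2
4 | 4 | 3
7 | 7 | 4

yes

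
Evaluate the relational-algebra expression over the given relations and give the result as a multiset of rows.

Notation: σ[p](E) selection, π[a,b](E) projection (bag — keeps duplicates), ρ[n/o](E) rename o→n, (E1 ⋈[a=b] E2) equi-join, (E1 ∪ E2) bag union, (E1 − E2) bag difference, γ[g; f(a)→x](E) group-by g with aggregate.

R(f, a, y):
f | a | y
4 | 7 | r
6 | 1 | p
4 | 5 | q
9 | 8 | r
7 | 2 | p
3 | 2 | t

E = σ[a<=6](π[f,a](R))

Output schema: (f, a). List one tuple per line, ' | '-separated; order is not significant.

Row counts bottom-up:
  R → 6
  π[f,a](R) → 6
  σ[a<=6](π[f,a](R)) → 4

== RESULT ==
f | a
3 | 2
4 | 5
6 | 1
7 | 2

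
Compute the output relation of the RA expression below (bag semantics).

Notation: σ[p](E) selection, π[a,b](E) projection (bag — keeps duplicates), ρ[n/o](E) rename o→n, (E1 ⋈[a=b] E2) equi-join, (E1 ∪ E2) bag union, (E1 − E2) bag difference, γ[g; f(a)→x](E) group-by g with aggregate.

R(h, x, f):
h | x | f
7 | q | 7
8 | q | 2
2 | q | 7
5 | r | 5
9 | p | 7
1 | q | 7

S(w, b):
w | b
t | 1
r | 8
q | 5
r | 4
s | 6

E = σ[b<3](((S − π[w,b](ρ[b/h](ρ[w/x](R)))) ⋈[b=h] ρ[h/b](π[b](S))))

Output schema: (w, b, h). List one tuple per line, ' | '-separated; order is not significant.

Stepwise |·|:
  S → 5
  R → 6
  ρ[w/x](R) → 6
  ρ[b/h](ρ[w/x](R)) → 6
  π[w,b](ρ[b/h](ρ[w/x](R))) → 6
  (S − π[w,b](ρ[b/h](ρ[w/x](R)))) → 5
  S → 5
  π[b](S) → 5
  ρ[h/b](π[b](S)) → 5
  ((S − π[w,b](ρ[b/h](ρ[w/x](R)))) ⋈[b=h] ρ[h/b](π[b](S))) → 5
  σ[b<3](((S − π[w,b](ρ[b/h](ρ[w/x](R)))) ⋈[b=h] ρ[h/b](π[b](S)))) → 1

== RESULT ==
w | b | h
t | 1 | 1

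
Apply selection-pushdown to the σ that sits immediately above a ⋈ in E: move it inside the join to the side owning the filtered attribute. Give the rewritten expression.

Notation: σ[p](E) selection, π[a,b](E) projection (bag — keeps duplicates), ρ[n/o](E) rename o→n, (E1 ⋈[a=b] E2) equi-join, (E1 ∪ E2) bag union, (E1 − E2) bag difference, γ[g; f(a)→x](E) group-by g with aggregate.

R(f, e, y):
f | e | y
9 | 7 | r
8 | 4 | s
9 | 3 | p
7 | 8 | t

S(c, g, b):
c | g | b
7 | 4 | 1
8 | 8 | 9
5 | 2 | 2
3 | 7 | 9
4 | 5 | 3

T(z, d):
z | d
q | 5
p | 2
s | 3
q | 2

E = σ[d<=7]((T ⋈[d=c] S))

σ filters on d, owned by the left side.
E' = (σ[d<=7](T) ⋈[d=c] S)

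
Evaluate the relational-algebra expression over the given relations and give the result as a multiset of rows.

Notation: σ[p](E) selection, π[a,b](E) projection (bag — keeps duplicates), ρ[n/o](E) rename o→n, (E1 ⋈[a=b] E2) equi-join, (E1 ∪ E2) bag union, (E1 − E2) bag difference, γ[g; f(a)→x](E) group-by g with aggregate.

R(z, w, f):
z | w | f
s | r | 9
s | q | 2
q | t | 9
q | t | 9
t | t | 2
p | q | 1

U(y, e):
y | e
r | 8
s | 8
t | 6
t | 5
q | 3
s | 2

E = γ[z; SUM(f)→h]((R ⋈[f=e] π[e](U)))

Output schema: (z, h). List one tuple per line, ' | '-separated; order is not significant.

Subexpression sizes:
  R → 6
  U → 6
  π[e](U) → 6
  (R ⋈[f=e] π[e](U)) → 2
  γ[z; SUM(f)→h]((R ⋈[f=e] π[e](U))) → 2

== RESULT ==
z | h
s | 2
t | 2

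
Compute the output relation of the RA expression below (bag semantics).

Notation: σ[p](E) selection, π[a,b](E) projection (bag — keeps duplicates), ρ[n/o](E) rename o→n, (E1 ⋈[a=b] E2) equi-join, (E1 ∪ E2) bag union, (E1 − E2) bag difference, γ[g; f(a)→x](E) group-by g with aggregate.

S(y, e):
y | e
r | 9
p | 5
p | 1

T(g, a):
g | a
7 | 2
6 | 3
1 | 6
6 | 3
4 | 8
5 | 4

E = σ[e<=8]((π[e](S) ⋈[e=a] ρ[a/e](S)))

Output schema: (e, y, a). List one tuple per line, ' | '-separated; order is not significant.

Row counts bottom-up:
  S → 3
  π[e](S) → 3
  S → 3
  ρ[a/e](S) → 3
  (π[e](S) ⋈[e=a] ρ[a/e](S)) → 3
  σ[e<=8]((π[e](S) ⋈[e=a] ρ[a/e](S))) → 2

== RESULT ==
e | y | a
1 | p | 1
5 | p | 5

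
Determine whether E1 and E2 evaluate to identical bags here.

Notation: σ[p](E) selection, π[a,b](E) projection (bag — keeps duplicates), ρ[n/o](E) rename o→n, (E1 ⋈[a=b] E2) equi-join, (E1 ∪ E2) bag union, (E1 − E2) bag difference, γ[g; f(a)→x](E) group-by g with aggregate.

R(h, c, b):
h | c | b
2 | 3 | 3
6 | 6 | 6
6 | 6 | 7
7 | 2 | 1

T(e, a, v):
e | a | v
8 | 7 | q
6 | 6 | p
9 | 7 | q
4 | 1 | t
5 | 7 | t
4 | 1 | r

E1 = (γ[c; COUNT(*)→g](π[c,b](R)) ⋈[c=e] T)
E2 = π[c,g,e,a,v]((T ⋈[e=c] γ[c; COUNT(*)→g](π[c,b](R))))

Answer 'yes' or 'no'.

E1 per-node cardinality:
  R → 4
  π[c,b](R) → 4
  γ[c; COUNT(*)→g](π[c,b](R)) → 3
  T → 6
  (γ[c; COUNT(*)→g](π[c,b](R)) ⋈[c=e] T) → 1
E2 per-node cardinality:
  T → 6
  R → 4
  π[c,b](R) → 4
  γ[c; COUNT(*)→g](π[c,b](R)) → 3
  (T ⋈[e=c] γ[c; COUNT(*)→g](π[c,b](R))) → 1
  π[c,g,e,a,v]((T ⋈[e=c] γ[c; COUNT(*)→g](π[c,b](R)))) → 1

E1 and E2 produce the same multiset:
c | g | e | a | v
6 | 2 | 6 | 6 | p

yes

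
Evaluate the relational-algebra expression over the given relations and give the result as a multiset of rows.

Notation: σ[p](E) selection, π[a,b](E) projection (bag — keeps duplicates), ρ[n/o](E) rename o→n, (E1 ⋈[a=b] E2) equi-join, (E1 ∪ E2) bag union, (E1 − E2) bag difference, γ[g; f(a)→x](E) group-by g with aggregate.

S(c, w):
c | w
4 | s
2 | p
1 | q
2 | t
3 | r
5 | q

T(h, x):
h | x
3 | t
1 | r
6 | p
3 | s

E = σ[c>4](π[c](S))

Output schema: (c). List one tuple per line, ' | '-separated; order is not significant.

Per-node cardinality:
  S → 6
  π[c](S) → 6
  σ[c>4](π[c](S)) → 1

== RESULT ==
c
5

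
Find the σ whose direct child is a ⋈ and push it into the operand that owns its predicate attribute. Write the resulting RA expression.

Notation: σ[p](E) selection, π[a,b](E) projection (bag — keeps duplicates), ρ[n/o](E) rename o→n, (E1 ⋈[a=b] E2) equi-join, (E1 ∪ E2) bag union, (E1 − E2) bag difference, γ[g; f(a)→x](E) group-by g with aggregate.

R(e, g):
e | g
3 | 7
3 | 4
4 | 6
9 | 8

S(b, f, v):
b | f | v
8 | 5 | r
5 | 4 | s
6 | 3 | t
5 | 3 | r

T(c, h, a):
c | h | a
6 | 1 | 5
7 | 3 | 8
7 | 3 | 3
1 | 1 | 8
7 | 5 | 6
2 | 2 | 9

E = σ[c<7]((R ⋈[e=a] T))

σ filters on c, owned by the right side.
E' = (R ⋈[e=a] σ[c<7](T))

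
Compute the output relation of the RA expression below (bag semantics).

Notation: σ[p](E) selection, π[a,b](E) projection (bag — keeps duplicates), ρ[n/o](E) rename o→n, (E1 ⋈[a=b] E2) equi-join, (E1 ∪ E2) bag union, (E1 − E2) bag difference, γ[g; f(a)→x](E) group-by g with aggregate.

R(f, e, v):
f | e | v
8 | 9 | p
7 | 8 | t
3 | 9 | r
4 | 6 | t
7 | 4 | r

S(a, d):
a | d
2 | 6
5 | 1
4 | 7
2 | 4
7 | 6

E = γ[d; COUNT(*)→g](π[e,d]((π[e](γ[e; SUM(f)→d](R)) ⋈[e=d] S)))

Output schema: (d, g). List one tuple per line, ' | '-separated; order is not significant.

Subexpression sizes:
  R → 5
  γ[e; SUM(f)→d](R) → 4
  π[e](γ[e; SUM(f)→d](R)) → 4
  S → 5
  (π[e](γ[e; SUM(f)→d](R)) ⋈[e=d] S) → 3
  π[e,d]((π[e](γ[e; SUM(f)→d](R)) ⋈[e=d] S)) → 3
  γ[d; COUNT(*)→g](π[e,d]((π[e](γ[e; SUM(f)→d](R)) ⋈[e=d] S))) → 2

== RESULT ==
d | g
4 | 1
6 | 2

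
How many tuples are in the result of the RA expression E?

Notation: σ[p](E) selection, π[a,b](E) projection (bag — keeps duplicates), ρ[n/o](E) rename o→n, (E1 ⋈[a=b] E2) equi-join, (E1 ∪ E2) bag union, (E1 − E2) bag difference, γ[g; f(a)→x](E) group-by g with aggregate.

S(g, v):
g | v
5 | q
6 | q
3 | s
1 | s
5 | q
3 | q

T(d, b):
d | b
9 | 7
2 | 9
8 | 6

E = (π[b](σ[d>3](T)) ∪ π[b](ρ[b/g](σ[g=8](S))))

Row counts bottom-up:
  T → 3
  σ[d>3](T) → 2
  π[b](σ[d>3](T)) → 2
  S → 6
  σ[g=8](S) → 0
  ρ[b/g](σ[g=8](S)) → 0
  π[b](ρ[b/g](σ[g=8](S))) → 0
  (π[b](σ[d>3](T)) ∪ π[b](ρ[b/g](σ[g=8](S)))) → 2

|E| = 2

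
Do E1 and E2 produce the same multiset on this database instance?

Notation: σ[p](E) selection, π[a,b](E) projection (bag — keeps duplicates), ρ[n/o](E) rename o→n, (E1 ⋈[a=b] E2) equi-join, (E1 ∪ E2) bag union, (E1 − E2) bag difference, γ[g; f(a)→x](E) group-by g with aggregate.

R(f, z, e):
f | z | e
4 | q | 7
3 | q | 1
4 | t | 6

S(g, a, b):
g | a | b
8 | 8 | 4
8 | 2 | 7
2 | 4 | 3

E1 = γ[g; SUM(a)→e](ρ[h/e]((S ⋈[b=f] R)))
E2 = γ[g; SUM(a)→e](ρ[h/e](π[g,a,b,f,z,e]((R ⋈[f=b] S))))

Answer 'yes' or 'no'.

E1 per-node cardinality:
  S → 3
  R → 3
  (S ⋈[b=f] R) → 3
  ρ[h/e]((S ⋈[b=f] R)) → 3
  γ[g; SUM(a)→e](ρ[h/e]((S ⋈[b=f] R))) → 2
E2 per-node cardinality:
  R → 3
  S → 3
  (R ⋈[f=b] S) → 3
  π[g,a,b,f,z,e]((R ⋈[f=b] S)) → 3
  ρ[h/e](π[g,a,b,f,z,e]((R ⋈[f=b] S))) → 3
  γ[g; SUM(a)→e](ρ[h/e](π[g,a,b,f,z,e]((R ⋈[f=b] S)))) → 2

E1 and E2 produce the same multiset:
g | e
2 | 4
8 | 16

yes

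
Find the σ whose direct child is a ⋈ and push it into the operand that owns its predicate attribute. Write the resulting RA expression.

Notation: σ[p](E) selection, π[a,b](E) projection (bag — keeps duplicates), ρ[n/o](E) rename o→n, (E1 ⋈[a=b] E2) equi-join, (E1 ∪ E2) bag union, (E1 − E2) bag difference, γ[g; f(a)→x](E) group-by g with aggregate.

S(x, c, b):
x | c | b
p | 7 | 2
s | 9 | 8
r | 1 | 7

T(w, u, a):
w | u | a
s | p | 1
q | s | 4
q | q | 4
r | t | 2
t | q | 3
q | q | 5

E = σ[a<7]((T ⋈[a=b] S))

σ filters on a, owned by the left side.
E' = (σ[a<7](T) ⋈[a=b] S)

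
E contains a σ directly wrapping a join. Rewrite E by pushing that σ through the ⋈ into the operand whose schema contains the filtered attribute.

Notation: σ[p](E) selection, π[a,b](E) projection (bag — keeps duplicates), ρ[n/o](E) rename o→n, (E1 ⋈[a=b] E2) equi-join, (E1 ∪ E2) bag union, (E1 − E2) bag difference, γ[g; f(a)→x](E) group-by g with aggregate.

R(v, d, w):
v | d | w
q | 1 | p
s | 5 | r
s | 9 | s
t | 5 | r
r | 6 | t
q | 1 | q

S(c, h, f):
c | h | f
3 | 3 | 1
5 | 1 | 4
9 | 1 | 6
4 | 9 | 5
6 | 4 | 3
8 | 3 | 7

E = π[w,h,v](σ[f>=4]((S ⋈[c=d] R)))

σ filters on f, owned by the left side.
E' = π[w,h,v]((σ[f>=4](S) ⋈[c=d] R))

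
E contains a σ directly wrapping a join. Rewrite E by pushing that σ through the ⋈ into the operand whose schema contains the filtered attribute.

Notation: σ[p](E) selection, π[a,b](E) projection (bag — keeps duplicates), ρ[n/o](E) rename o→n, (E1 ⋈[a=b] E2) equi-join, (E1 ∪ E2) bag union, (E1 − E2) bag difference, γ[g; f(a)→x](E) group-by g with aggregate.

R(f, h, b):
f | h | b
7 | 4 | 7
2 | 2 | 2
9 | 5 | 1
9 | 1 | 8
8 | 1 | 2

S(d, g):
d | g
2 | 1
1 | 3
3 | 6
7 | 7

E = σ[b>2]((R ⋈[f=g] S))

σ filters on b, owned by the left side.
E' = (σ[b>2](R) ⋈[f=g] S)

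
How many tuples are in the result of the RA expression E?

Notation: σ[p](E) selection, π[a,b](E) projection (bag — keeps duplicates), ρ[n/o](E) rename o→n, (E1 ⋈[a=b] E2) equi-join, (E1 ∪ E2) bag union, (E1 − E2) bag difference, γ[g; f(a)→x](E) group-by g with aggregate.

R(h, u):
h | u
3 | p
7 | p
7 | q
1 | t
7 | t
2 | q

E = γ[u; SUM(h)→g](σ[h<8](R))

Per-node cardinality:
  R → 6
  σ[h<8](R) → 6
  γ[u; SUM(h)→g](σ[h<8](R)) → 3

|E| = 3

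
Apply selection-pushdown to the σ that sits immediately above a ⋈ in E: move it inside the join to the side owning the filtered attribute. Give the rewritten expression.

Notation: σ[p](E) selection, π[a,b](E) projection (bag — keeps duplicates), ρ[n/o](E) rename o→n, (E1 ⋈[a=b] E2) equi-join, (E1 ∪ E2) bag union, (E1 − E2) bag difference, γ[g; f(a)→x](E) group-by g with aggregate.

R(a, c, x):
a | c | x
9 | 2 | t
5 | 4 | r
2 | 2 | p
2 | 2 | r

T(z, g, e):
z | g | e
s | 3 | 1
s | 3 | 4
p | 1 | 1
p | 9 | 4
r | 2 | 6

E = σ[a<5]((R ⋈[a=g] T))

σ filters on a, owned by the left side.
E' = (σ[a<5](R) ⋈[a=g] T)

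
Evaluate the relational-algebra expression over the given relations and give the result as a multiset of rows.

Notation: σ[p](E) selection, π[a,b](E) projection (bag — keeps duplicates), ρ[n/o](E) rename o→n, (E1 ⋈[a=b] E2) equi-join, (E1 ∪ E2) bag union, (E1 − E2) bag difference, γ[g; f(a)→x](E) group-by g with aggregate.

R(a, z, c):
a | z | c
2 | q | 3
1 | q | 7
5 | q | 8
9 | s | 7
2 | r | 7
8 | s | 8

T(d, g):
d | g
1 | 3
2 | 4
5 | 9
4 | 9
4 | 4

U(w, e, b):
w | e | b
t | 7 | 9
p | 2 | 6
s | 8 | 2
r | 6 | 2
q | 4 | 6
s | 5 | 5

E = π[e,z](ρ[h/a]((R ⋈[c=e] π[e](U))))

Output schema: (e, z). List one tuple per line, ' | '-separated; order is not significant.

Stepwise |·|:
  R → 6
  U → 6
  π[e](U) → 6
  (R ⋈[c=e] π[e](U)) → 5
  ρ[h/a]((R ⋈[c=e] π[e](U))) → 5
  π[e,z](ρ[h/a]((R ⋈[c=e] π[e](U)))) → 5

== RESULT ==
e | z
7 | q
7 | r
7 | s
8 | q
8 | s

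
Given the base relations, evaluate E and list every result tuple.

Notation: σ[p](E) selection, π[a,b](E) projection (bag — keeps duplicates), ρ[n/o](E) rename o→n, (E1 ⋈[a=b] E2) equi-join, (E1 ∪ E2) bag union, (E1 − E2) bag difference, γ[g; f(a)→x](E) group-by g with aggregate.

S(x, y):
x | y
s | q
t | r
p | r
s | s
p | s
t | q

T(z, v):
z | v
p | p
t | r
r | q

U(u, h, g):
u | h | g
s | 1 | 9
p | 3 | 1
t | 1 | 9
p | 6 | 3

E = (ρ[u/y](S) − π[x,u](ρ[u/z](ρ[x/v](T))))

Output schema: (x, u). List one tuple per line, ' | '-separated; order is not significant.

Row counts bottom-up:
  S → 6
  ρ[u/y](S) → 6
  T → 3
  ρ[x/v](T) → 3
  ρ[u/z](ρ[x/v](T)) → 3
  π[x,u](ρ[u/z](ρ[x/v](T))) → 3
  (ρ[u/y](S) − π[x,u](ρ[u/z](ρ[x/v](T)))) → 6

== RESULT ==
x | u
p | r
p | s
s | q
s | s
t | q
t | r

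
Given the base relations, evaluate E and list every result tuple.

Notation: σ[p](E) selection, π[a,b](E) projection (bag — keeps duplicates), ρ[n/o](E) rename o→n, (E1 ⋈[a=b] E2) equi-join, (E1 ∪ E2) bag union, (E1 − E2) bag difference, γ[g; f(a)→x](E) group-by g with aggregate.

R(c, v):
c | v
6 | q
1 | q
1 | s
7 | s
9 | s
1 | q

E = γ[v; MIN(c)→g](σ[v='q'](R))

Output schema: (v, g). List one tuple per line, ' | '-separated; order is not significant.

Stepwise |·|:
  R → 6
  σ[v='q'](R) → 3
  γ[v; MIN(c)→g](σ[v='q'](R)) → 1

== RESULT ==
v | g
q | 1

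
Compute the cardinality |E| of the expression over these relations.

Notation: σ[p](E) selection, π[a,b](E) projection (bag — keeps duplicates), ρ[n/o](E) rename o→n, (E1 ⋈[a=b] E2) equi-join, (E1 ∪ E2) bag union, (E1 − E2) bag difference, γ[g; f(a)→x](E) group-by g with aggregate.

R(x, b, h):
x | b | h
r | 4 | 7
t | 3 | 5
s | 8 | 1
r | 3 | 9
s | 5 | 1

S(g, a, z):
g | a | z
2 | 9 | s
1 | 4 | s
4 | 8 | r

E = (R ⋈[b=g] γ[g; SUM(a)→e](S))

Stepwise |·|:
  R → 5
  S → 3
  γ[g; SUM(a)→e](S) → 3
  (R ⋈[b=g] γ[g; SUM(a)→e](S)) → 1

|E| = 1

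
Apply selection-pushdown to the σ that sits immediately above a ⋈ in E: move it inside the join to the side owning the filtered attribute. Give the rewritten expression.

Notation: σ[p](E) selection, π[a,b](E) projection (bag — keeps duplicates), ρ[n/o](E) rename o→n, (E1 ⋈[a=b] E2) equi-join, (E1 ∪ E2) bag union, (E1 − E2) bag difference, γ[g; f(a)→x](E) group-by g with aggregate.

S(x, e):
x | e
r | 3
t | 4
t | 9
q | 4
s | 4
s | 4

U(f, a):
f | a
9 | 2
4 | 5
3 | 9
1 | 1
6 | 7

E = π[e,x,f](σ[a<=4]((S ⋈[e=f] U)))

σ filters on a, owned by the right side.
E' = π[e,x,f]((S ⋈[e=f] σ[a<=4](U)))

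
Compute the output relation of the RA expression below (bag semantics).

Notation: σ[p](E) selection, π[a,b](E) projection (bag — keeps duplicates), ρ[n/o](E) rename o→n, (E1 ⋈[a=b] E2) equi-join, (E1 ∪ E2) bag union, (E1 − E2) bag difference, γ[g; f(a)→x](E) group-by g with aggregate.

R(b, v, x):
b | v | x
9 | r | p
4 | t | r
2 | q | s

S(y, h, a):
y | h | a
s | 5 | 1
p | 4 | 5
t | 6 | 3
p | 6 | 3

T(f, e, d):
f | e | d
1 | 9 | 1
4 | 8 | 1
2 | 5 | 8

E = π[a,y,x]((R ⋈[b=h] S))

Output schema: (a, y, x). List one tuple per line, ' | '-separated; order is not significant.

Per-node cardinality:
  R → 3
  S → 4
  (R ⋈[b=h] S) → 1
  π[a,y,x]((R ⋈[b=h] S)) → 1

== RESULT ==
a | y | x
5 | p | r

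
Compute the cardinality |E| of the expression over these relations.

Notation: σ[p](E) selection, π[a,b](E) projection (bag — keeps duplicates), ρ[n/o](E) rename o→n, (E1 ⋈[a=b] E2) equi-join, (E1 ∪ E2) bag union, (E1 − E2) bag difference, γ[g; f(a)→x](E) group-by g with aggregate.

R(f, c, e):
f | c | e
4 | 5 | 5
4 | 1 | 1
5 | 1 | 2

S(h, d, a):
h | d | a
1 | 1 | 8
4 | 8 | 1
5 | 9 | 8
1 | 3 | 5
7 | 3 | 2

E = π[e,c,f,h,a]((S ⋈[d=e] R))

Row counts bottom-up:
  S → 5
  R → 3
  (S ⋈[d=e] R) → 1
  π[e,c,f,h,a]((S ⋈[d=e] R)) → 1

|E| = 1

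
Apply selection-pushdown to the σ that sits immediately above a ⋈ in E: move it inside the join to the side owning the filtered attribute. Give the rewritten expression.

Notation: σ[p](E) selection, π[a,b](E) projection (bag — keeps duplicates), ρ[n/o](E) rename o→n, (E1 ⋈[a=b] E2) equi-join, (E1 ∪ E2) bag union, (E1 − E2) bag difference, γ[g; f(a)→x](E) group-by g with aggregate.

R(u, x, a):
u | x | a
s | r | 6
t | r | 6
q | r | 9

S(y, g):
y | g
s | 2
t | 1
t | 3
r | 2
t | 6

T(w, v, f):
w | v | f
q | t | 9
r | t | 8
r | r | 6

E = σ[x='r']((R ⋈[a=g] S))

σ filters on x, owned by the left side.
E' = (σ[x='r'](R) ⋈[a=g] S)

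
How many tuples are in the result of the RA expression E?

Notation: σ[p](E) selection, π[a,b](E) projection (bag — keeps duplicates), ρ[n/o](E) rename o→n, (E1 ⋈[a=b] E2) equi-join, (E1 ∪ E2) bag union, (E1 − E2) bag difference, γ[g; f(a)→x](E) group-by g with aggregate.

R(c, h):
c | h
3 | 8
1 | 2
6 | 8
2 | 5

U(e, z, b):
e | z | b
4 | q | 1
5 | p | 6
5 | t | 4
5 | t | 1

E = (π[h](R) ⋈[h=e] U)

Row counts bottom-up:
  R → 4
  π[h](R) → 4
  U → 4
  (π[h](R) ⋈[h=e] U) → 3

|E| = 3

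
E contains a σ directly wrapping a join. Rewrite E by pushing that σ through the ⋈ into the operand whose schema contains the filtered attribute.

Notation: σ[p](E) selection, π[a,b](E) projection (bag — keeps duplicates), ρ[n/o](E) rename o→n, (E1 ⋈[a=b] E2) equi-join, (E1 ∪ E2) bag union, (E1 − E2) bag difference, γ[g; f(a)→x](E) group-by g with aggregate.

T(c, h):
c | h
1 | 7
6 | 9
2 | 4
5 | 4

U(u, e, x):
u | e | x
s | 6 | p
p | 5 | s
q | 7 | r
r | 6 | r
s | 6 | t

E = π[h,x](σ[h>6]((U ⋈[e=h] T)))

σ filters on h, owned by the right side.
E' = π[h,x]((U ⋈[e=h] σ[h>6](T)))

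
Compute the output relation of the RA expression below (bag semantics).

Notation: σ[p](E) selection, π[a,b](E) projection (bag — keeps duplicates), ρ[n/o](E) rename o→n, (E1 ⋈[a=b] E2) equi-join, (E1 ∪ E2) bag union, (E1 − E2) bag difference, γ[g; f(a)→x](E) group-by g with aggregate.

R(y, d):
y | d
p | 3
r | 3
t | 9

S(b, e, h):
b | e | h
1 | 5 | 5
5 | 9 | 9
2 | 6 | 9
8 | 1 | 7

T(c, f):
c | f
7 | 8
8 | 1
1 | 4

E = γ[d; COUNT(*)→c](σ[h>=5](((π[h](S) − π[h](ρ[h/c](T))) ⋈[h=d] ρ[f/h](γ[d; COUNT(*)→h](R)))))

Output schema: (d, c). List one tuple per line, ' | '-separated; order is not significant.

Row counts bottom-up:
  S → 4
  π[h](S) → 4
  T → 3
  ρ[h/c](T) → 3
  π[h](ρ[h/c](T)) → 3
  (π[h](S) − π[h](ρ[h/c](T))) → 3
  R → 3
  γ[d; COUNT(*)→h](R) → 2
  ρ[f/h](γ[d; COUNT(*)→h](R)) → 2
  ((π[h](S) − π[h](ρ[h/c](T))) ⋈[h=d] ρ[f/h](γ[d; COUNT(*)→h](R))) → 2
  σ[h>=5](((π[h](S) − π[h](ρ[h/c](T))) ⋈[h=d] ρ[f/h](γ[d; COUNT(*)→h](R)))) → 2
  γ[d; COUNT(*)→c](σ[h>=5](((π[h](S) − π[h](ρ[h/c](T))) ⋈[h=d] ρ[f/h](γ[d; COUNT(*)→h](R))))) → 1

== RESULT ==
d | c
9 | 2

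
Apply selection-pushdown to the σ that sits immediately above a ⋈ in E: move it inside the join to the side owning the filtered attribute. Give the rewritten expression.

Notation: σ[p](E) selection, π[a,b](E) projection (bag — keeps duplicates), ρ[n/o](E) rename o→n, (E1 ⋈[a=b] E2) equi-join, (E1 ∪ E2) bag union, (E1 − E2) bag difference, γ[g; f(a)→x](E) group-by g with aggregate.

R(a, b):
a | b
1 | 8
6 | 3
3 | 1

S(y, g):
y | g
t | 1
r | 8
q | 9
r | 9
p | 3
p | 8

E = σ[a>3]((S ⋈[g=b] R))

σ filters on a, owned by the right side.
E' = (S ⋈[g=b] σ[a>3](R))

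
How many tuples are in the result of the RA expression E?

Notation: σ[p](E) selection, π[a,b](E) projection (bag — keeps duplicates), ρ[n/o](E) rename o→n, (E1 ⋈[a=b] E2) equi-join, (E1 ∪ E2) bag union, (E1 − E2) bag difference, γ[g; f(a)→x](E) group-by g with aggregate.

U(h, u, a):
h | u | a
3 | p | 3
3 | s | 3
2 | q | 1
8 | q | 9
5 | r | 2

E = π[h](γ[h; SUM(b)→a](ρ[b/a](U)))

Row counts bottom-up:
  U → 5
  ρ[b/a](U) → 5
  γ[h; SUM(b)→a](ρ[b/a](U)) → 4
  π[h](γ[h; SUM(b)→a](ρ[b/a](U))) → 4

|E| = 4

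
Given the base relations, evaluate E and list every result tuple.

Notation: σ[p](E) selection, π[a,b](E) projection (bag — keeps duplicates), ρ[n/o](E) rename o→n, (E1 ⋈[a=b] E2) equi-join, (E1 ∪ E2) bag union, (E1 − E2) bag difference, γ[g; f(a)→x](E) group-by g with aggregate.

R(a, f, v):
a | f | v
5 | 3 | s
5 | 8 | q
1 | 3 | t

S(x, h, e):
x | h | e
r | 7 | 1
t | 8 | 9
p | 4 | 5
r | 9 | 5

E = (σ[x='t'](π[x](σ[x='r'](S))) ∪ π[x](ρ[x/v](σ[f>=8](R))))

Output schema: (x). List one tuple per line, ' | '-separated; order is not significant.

Stepwise |·|:
  S → 4
  σ[x='r'](S) → 2
  π[x](σ[x='r'](S)) → 2
  σ[x='t'](π[x](σ[x='r'](S))) → 0
  R → 3
  σ[f>=8](R) → 1
  ρ[x/v](σ[f>=8](R)) → 1
  π[x](ρ[x/v](σ[f>=8](R))) → 1
  (σ[x='t'](π[x](σ[x='r'](S))) ∪ π[x](ρ[x/v](σ[f>=8](R)))) → 1

== RESULT ==
x
q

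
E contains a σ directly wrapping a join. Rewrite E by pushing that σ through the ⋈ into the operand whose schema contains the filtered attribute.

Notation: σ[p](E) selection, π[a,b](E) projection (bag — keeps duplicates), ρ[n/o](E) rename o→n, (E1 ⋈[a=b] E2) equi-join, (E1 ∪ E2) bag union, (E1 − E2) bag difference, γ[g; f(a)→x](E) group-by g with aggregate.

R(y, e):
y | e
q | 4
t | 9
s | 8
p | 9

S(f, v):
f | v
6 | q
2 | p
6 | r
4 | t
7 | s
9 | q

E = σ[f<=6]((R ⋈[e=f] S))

σ filters on f, owned by the right side.
E' = (R ⋈[e=f] σ[f<=6](S))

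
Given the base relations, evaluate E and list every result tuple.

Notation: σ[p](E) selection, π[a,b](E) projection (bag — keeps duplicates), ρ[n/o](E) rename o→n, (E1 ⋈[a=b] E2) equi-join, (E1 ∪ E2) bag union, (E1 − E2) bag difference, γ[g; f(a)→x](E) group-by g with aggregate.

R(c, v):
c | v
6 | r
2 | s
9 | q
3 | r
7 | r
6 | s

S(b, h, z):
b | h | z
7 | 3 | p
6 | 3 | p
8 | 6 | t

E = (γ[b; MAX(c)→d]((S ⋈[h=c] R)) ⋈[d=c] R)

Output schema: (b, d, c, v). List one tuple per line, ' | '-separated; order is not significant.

Row counts bottom-up:
  S → 3
  R → 6
  (S ⋈[h=c] R) → 4
  γ[b; MAX(c)→d]((S ⋈[h=c] R)) → 3
  R → 6
  (γ[b; MAX(c)→d]((S ⋈[h=c] R)) ⋈[d=c] R) → 4

== RESULT ==
b | d | c | v
6 | 3 | 3 | r
7 | 3 | 3 | r
8 | 6 | 6 | r
8 | 6 | 6 | s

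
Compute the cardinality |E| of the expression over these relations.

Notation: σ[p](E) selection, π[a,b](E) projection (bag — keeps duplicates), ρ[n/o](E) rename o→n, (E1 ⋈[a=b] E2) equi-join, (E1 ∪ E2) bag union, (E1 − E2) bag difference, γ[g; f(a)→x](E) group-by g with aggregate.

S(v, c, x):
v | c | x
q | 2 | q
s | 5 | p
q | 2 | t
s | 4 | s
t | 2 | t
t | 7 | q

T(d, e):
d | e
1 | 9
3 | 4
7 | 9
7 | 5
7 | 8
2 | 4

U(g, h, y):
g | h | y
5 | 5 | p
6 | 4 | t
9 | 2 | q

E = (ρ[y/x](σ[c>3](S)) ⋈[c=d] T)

Per-node cardinality:
  S → 6
  σ[c>3](S) → 3
  ρ[y/x](σ[c>3](S)) → 3
  T → 6
  (ρ[y/x](σ[c>3](S)) ⋈[c=d] T) → 3

|E| = 3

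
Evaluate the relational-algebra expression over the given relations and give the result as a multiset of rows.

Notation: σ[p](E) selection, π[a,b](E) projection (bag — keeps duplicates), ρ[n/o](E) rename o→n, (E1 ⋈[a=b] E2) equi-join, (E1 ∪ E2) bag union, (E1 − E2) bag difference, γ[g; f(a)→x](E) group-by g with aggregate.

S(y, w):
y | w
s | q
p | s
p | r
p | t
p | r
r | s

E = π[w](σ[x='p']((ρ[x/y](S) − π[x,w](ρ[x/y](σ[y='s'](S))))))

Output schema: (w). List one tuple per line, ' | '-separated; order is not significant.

Per-node cardinality:
  S → 6
  ρ[x/y](S) → 6
  S → 6
  σ[y='s'](S) → 1
  ρ[x/y](σ[y='s'](S)) → 1
  π[x,w](ρ[x/y](σ[y='s'](S))) → 1
  (ρ[x/y](S) − π[x,w](ρ[x/y](σ[y='s'](S)))) → 5
  σ[x='p']((ρ[x/y](S) − π[x,w](ρ[x/y](σ[y='s'](S))))) → 4
  π[w](σ[x='p']((ρ[x/y](S) − π[x,w](ρ[x/y](σ[y='s'](S)))))) → 4

== RESULT ==
w
r
r
s
t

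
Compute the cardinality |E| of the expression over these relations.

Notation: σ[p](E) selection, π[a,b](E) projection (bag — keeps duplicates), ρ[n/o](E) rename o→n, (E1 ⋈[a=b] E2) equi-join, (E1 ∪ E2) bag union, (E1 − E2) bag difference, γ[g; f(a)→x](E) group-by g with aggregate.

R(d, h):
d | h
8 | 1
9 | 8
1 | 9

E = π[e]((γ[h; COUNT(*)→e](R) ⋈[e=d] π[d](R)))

Stepwise |·|:
  R → 3
  γ[h; COUNT(*)→e](R) → 3
  R → 3
  π[d](R) → 3
  (γ[h; COUNT(*)→e](R) ⋈[e=d] π[d](R)) → 3
  π[e]((γ[h; COUNT(*)→e](R) ⋈[e=d] π[d](R))) → 3

|E| = 3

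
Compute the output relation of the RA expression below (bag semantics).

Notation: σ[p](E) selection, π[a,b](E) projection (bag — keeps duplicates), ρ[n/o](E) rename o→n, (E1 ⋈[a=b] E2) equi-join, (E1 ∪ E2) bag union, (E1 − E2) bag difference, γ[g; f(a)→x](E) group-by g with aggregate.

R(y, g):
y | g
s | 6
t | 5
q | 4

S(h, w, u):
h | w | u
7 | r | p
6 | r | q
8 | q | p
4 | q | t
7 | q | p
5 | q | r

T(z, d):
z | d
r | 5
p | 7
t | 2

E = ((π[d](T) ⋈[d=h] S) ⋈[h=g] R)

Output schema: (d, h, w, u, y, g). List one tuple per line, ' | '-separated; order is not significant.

Per-node cardinality:
  T → 3
  π[d](T) → 3
  S → 6
  (π[d](T) ⋈[d=h] S) → 3
  R → 3
  ((π[d](T) ⋈[d=h] S) ⋈[h=g] R) → 1

== RESULT ==
d | h | w | u | y | g
5 | 5 | q | r | t | 5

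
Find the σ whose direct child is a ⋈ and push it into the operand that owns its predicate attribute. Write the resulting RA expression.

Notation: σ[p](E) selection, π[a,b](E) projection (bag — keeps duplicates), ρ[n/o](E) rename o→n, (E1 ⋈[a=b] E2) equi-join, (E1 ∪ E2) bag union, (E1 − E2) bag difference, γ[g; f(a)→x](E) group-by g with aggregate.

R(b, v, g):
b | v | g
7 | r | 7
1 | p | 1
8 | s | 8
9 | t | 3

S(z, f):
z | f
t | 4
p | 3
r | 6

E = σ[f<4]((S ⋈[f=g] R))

σ filters on f, owned by the left side.
E' = (σ[f<4](S) ⋈[f=g] R)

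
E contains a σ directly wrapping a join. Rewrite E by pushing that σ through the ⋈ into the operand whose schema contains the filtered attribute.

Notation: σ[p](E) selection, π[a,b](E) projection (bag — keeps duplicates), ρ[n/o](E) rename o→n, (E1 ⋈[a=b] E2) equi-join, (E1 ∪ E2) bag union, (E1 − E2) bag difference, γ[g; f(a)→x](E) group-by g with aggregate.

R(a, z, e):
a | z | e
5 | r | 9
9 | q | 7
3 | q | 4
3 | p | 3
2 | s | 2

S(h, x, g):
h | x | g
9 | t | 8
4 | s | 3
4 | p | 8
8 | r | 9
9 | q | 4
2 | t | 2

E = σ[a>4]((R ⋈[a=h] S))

σ filters on a, owned by the left side.
E' = (σ[a>4](R) ⋈[a=h] S)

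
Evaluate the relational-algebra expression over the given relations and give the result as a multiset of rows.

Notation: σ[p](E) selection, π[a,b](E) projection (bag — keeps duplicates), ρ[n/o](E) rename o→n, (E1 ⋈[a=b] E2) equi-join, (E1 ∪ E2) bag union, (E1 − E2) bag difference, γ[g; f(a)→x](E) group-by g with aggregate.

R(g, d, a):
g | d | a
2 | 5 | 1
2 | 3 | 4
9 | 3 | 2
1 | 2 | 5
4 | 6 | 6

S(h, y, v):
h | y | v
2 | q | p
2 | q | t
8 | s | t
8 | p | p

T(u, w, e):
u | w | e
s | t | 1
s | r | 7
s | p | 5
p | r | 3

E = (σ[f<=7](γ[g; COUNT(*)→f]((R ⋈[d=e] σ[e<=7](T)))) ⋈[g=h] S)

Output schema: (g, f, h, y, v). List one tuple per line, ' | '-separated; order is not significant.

Subexpression sizes:
  R → 5
  T → 4
  σ[e<=7](T) → 4
  (R ⋈[d=e] σ[e<=7](T)) → 3
  γ[g; COUNT(*)→f]((R ⋈[d=e] σ[e<=7](T))) → 2
  σ[f<=7](γ[g; COUNT(*)→f]((R ⋈[d=e] σ[e<=7](T)))) → 2
  S → 4
  (σ[f<=7](γ[g; COUNT(*)→f]((R ⋈[d=e] σ[e<=7](T)))) ⋈[g=h] S) → 2

== RESULT ==
g | f | h | y | v
2 | 2 | 2 | q | p
2 | 2 | 2 | q | t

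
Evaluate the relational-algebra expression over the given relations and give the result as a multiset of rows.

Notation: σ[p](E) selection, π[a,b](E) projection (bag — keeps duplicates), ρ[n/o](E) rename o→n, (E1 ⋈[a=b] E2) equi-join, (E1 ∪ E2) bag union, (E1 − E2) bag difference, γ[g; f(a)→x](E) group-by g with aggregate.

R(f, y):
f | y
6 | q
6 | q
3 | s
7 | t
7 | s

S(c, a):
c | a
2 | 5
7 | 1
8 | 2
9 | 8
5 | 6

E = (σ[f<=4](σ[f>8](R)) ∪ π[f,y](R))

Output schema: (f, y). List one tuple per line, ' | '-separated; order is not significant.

Subexpression sizes:
  R → 5
  σ[f>8](R) → 0
  σ[f<=4](σ[f>8](R)) → 0
  R → 5
  π[f,y](R) → 5
  (σ[f<=4](σ[f>8](R)) ∪ π[f,y](R)) → 5

== RESULT ==
f | y
3 | s
6 | q
6 | q
7 | s
7 | t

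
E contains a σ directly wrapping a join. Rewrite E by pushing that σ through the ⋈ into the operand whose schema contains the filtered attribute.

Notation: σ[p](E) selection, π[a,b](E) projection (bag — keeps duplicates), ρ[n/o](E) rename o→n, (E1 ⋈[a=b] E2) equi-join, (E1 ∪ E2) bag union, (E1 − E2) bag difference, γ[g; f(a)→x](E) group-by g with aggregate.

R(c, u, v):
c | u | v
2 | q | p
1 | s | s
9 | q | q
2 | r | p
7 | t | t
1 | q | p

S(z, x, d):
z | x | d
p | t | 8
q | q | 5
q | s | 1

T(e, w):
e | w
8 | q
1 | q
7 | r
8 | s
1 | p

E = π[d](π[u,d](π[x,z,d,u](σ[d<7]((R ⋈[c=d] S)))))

σ filters on d, owned by the right side.
E' = π[d](π[u,d](π[x,z,d,u]((R ⋈[c=d] σ[d<7](S)))))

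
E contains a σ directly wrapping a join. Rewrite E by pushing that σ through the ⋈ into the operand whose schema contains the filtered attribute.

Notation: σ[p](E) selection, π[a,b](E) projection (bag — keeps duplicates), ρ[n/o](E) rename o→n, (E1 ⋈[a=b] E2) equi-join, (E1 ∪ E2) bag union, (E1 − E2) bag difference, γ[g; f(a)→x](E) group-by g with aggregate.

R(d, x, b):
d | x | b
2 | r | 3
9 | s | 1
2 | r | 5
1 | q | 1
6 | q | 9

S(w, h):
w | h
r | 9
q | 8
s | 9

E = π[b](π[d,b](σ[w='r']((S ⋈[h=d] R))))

σ filters on w, owned by the left side.
E' = π[b](π[d,b]((σ[w='r'](S) ⋈[h=d] R)))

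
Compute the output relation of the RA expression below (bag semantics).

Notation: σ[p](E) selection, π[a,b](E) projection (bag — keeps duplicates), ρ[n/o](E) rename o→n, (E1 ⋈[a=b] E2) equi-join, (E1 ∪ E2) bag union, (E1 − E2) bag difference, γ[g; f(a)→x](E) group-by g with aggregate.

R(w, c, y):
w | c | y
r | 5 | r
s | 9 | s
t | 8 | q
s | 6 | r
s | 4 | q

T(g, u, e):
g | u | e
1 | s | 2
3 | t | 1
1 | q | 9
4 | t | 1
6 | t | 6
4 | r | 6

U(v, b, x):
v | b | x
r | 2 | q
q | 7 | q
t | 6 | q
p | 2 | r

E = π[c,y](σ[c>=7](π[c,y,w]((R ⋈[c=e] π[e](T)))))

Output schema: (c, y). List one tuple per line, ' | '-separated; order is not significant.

Stepwise |·|:
  R → 5
  T → 6
  π[e](T) → 6
  (R ⋈[c=e] π[e](T)) → 3
  π[c,y,w]((R ⋈[c=e] π[e](T))) → 3
  σ[c>=7](π[c,y,w]((R ⋈[c=e] π[e](T)))) → 1
  π[c,y](σ[c>=7](π[c,y,w]((R ⋈[c=e] π[e](T))))) → 1

== RESULT ==
c | y
9 | s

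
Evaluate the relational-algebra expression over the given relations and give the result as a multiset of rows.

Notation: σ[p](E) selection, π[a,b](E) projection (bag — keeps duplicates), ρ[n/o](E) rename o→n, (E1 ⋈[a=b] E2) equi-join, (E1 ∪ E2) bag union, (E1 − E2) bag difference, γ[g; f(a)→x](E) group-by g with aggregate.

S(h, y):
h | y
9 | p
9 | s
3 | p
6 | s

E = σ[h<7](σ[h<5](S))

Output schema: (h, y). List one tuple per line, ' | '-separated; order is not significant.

Subexpression sizes:
  S → 4
  σ[h<5](S) → 1
  σ[h<7](σ[h<5](S)) → 1

== RESULT ==
h | y
3 | p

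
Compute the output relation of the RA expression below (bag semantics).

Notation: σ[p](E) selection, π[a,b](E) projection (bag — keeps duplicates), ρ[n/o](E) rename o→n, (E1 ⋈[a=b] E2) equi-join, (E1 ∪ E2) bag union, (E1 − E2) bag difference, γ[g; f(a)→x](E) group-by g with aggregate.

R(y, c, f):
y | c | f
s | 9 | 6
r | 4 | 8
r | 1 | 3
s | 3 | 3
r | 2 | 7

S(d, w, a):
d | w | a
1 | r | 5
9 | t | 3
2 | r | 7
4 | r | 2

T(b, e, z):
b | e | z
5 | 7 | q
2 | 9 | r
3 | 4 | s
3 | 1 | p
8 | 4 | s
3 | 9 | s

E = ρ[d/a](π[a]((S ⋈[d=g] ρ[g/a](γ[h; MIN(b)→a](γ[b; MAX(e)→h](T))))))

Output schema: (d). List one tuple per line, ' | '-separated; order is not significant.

Row counts bottom-up:
  S → 4
  T → 6
  γ[b; MAX(e)→h](T) → 4
  γ[h; MIN(b)→a](γ[b; MAX(e)→h](T)) → 3
  ρ[g/a](γ[h; MIN(b)→a](γ[b; MAX(e)→h](T))) → 3
  (S ⋈[d=g] ρ[g/a](γ[h; MIN(b)→a](γ[b; MAX(e)→h](T)))) → 1
  π[a]((S ⋈[d=g] ρ[g/a](γ[h; MIN(b)→a](γ[b; MAX(e)→h](T))))) → 1
  ρ[d/a](π[a]((S ⋈[d=g] ρ[g/a](γ[h; MIN(b)→a](γ[b; MAX(e)→h](T)))))) → 1

== RESULT ==
d
7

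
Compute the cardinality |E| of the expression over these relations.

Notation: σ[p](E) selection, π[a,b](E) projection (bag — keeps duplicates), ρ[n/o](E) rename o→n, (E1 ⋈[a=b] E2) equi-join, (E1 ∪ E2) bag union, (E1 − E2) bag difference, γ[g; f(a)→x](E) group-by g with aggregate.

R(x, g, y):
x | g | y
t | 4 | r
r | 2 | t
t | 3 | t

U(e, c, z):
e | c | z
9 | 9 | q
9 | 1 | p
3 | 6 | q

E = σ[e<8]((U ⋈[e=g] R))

Per-node cardinality:
  U → 3
  R → 3
  (U ⋈[e=g] R) → 1
  σ[e<8]((U ⋈[e=g] R)) → 1

|E| = 1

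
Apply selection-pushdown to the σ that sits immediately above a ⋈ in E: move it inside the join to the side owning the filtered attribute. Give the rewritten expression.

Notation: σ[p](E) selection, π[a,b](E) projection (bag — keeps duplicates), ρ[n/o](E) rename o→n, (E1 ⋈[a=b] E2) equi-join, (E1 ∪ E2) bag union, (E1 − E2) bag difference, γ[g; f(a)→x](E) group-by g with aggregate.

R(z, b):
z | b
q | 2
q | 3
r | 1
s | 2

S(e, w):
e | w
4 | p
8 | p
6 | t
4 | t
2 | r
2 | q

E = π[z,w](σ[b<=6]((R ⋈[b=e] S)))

σ filters on b, owned by the left side.
E' = π[z,w]((σ[b<=6](R) ⋈[b=e] S))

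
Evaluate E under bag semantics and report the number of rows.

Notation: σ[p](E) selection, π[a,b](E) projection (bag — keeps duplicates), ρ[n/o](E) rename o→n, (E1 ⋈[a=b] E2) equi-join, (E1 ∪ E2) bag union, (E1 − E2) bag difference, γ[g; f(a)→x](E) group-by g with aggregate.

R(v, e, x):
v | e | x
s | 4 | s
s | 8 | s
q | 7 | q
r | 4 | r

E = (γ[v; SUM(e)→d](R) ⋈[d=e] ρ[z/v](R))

Per-node cardinality:
  R → 4
  γ[v; SUM(e)→d](R) → 3
  R → 4
  ρ[z/v](R) → 4
  (γ[v; SUM(e)→d](R) ⋈[d=e] ρ[z/v](R)) → 3

|E| = 3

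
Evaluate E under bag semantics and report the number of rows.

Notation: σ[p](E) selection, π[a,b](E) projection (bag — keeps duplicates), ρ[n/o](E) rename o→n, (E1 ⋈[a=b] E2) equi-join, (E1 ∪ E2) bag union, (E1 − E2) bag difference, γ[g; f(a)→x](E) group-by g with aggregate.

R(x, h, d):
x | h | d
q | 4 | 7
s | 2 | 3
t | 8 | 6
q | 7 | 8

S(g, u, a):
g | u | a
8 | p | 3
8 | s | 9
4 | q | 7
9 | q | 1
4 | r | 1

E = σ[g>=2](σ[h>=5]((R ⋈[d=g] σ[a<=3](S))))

Stepwise |·|:
  R → 4
  S → 5
  σ[a<=3](S) → 3
  (R ⋈[d=g] σ[a<=3](S)) → 1
  σ[h>=5]((R ⋈[d=g] σ[a<=3](S))) → 1
  σ[g>=2](σ[h>=5]((R ⋈[d=g] σ[a<=3](S)))) → 1

|E| = 1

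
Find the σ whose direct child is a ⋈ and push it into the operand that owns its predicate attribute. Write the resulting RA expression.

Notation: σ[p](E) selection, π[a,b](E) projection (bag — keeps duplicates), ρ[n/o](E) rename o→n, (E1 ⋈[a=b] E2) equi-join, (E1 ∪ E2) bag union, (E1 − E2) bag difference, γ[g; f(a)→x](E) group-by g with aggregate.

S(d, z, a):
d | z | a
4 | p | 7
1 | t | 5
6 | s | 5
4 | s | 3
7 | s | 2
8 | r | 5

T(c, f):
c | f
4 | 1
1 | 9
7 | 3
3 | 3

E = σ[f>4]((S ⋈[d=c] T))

σ filters on f, owned by the right side.
E' = (S ⋈[d=c] σ[f>4](T))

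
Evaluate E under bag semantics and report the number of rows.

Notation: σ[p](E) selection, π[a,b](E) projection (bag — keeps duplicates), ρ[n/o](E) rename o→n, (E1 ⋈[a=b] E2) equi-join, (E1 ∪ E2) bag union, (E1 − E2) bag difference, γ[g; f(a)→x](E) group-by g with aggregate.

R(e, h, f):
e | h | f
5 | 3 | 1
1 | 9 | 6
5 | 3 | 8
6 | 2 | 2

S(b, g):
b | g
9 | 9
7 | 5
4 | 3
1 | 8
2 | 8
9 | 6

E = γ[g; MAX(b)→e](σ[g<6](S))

Subexpression sizes:
  S → 6
  σ[g<6](S) → 2
  γ[g; MAX(b)→e](σ[g<6](S)) → 2

|E| = 2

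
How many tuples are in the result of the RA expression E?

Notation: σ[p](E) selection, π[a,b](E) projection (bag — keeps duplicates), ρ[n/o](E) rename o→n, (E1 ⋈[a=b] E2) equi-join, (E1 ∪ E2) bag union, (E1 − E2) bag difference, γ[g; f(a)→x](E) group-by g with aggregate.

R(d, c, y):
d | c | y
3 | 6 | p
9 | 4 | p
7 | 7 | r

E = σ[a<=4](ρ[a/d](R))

Row counts bottom-up:
  R → 3
  ρ[a/d](R) → 3
  σ[a<=4](ρ[a/d](R)) → 1

|E| = 1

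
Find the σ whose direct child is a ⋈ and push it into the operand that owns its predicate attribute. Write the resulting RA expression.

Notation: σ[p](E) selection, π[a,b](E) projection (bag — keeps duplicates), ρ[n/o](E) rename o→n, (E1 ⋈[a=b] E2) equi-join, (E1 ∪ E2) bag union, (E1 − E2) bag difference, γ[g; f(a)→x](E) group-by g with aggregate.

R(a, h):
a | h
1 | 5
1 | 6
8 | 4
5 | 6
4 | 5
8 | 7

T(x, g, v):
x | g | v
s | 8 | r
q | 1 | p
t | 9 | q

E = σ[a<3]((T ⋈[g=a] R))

σ filters on a, owned by the right side.
E' = (T ⋈[g=a] σ[a<3](R))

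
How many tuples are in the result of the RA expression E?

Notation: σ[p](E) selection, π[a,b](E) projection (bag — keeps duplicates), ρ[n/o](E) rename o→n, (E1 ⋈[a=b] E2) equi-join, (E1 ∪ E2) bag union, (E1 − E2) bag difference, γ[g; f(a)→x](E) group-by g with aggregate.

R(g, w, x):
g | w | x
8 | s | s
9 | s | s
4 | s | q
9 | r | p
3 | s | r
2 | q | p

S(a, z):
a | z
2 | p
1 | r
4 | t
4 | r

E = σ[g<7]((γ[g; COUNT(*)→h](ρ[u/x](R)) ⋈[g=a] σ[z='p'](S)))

Row counts bottom-up:
  R → 6
  ρ[u/x](R) → 6
  γ[g; COUNT(*)→h](ρ[u/x](R)) → 5
  S → 4
  σ[z='p'](S) → 1
  (γ[g; COUNT(*)→h](ρ[u/x](R)) ⋈[g=a] σ[z='p'](S)) → 1
  σ[g<7]((γ[g; COUNT(*)→h](ρ[u/x](R)) ⋈[g=a] σ[z='p'](S))) → 1

|E| = 1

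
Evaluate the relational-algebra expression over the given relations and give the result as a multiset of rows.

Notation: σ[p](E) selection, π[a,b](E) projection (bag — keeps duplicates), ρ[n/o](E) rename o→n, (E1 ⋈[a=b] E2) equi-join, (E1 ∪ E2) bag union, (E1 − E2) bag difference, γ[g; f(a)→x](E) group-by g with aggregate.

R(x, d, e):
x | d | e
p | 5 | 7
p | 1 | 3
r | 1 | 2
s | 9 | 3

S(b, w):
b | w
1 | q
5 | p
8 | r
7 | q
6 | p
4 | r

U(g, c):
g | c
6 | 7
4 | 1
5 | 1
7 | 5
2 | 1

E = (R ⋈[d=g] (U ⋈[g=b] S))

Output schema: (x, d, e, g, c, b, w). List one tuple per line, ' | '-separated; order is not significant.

Stepwise |·|:
  R → 4
  U → 5
  S → 6
  (U ⋈[g=b] S) → 4
  (R ⋈[d=g] (U ⋈[g=b] S)) → 1

== RESULT ==
x | d | e | g | c | b | w
p | 5 | 7 | 5 | 1 | 5 | p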